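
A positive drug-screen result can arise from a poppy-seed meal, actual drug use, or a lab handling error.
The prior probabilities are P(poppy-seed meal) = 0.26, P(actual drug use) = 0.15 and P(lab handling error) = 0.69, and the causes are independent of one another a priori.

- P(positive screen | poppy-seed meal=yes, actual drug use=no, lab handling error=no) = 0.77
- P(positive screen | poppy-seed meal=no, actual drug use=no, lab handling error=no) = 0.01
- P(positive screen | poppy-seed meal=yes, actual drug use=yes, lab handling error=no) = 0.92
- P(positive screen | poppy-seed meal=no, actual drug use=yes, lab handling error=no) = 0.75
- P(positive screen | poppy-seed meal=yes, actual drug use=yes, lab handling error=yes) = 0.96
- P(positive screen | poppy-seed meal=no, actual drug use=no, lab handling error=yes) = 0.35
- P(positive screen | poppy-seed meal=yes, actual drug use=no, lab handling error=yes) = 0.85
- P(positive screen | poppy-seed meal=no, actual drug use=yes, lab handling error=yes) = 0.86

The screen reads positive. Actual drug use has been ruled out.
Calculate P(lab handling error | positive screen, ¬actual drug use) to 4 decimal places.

Sum P(positive screen|·) weighted by the priors over the 4 (poppy-seed meal, lab handling error) configurations:
  P(positive screen | ¬actual drug use) = 0.01*0.74*0.31 + 0.35*0.74*0.69 + 0.77*0.26*0.31 + 0.85*0.26*0.69
        = 0.002294 + 0.178710 + 0.062062 + 0.152490 = 0.395556
Configurations with lab handling error contribute 0.331200, so
  P(lab handling error | positive screen, ¬actual drug use) = 0.331200 / 0.395556 ≈ 0.8373

P(lab handling error | positive screen, ¬actual drug use) ≈ 0.8373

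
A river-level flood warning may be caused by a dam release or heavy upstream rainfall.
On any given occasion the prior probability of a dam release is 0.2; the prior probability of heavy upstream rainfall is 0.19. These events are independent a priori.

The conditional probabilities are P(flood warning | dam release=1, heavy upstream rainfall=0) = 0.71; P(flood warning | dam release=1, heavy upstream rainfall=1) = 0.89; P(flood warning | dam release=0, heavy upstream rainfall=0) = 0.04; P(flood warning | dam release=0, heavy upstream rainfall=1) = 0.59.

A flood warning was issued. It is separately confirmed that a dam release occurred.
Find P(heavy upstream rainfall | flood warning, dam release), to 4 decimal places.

P(heavy upstream rainfall | flood warning, dam release) ≈ 0.2272

P(flood warning | dam release) = 0.71·0.81 + 0.89·0.19 = 0.575100 + 0.169100 = 0.744200
Of this, 0.169100 comes from 0.89·0.19 (the heavy upstream rainfall=true cases).
P(heavy upstream rainfall | flood warning, dam release) = 0.169100 / 0.744200 ≈ 0.2272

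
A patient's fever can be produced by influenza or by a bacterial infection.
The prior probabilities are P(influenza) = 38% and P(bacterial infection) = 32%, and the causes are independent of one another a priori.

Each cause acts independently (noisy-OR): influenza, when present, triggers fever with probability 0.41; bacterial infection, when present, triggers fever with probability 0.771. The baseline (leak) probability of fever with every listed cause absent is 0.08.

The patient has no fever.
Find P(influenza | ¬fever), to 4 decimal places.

P(influenza | ¬fever) ≈ 0.2656

Under noisy-OR, P(fever | causes) = 1 − (1−0.08)·∏(1−qᵢ) over the active causes.
By total probability over the 4 (influenza, bacterial infection) configurations:
  P(¬fever) = 0.92*0.62*0.68 + 0.21068*0.62*0.32 + 0.5428*0.38*0.68 + 0.124301*0.38*0.32
        = 0.387872 + 0.041799 + 0.140260 + 0.015115 = 0.585046
Configurations with influenza contribute 0.155375, so
  P(influenza | ¬fever) = 0.155375 / 0.585046 ≈ 0.2656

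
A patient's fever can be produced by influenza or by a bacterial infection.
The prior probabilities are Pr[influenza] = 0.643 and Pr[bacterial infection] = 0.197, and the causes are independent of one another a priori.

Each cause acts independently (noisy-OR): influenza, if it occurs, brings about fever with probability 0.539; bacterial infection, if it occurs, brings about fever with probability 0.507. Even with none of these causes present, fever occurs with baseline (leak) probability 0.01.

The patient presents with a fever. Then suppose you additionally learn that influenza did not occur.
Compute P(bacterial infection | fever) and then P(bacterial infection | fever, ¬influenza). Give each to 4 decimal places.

Under noisy-OR, P(fever | causes) = 1 − (1−0.01)·∏(1−qᵢ) over the active causes.
P(fever) = 0.01·0.357·0.803 + 0.51193·0.357·0.197 + 0.54361·0.643·0.803 + 0.775·0.643·0.197 = 0.002867 + 0.036004 + 0.280682 + 0.098170 = 0.417723
The bacterial infection-present share is 0.036004 + 0.098170 = 0.134174.
Hence the posterior is 0.134174/0.417723 ≈ 0.3212.

With the extra evidence:
Sum P(fever|·) weighted by the priors over both values of bacterial infection:
  P(fever | ¬influenza) = 0.01·0.803 + 0.51193·0.197
        = 0.008030 + 0.100850 = 0.108880
The terms with bacterial infection present sum to 0.100850, so
  P(bacterial infection | fever, ¬influenza) = 0.100850 / 0.108880 ≈ 0.9262
Ruling out influenza raises the posterior on bacterial infection — the flip side of explaining away.

P(bacterial infection | fever) ≈ 0.3212; P(bacterial infection | fever, ¬influenza) ≈ 0.9262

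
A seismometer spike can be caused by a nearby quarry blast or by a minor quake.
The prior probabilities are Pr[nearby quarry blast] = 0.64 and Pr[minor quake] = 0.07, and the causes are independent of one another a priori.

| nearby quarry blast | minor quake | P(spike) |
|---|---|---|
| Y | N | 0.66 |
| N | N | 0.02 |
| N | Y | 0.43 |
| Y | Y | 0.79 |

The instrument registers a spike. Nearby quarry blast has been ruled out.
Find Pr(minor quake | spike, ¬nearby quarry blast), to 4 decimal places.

Pr(minor quake | spike, ¬nearby quarry blast) ≈ 0.6181

By total probability over both values of minor quake:
  P(spike | ¬nearby quarry blast) = 0.02×0.93 + 0.43×0.07
        = 0.018600 + 0.030100 = 0.048700
Keeping only the minor quake-present terms gives 0.030100, so
  P(minor quake | spike, ¬nearby quarry blast) = 0.030100 / 0.048700 ≈ 0.6181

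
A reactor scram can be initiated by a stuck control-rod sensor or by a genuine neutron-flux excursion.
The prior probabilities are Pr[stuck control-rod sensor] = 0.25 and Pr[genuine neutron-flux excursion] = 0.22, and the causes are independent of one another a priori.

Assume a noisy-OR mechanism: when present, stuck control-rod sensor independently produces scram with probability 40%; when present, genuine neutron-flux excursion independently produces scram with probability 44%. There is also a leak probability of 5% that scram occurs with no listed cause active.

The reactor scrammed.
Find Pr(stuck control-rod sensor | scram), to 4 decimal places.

Pr(stuck control-rod sensor | scram) ≈ 0.5325

Under noisy-OR, P(scram | causes) = 1 − (1−0.05)·∏(1−qᵢ) over the active causes.
Enumerate the 4 (stuck control-rod sensor, genuine neutron-flux excursion) configurations and weight by the priors:
  P(scram) = 0.05*0.75*0.78 + 0.468*0.75*0.22 + 0.43*0.25*0.78 + 0.6808*0.25*0.22
        = 0.029250 + 0.077220 + 0.083850 + 0.037444 = 0.227764
Keeping only the stuck control-rod sensor-present terms gives 0.121294, so
  P(stuck control-rod sensor | scram) = 0.121294 / 0.227764 ≈ 0.5325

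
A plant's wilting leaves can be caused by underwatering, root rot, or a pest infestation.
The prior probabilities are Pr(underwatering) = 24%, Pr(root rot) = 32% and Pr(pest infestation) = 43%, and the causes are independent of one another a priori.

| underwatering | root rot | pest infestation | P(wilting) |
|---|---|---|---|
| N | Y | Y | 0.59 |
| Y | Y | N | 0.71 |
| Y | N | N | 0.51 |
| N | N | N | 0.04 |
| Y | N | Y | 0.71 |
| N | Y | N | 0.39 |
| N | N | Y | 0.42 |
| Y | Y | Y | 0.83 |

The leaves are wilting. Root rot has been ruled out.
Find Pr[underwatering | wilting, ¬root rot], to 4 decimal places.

P(wilting | ¬root rot) = 0.04·0.76·0.57 + 0.42·0.76·0.43 + 0.51·0.24·0.57 + 0.71·0.24·0.43 = 0.017328 + 0.137256 + 0.069768 + 0.073272 = 0.297624
The underwatering-present share is 0.069768 + 0.073272 = 0.143040.
Hence the posterior is 0.143040/0.297624 ≈ 0.4806.

Pr[underwatering | wilting, ¬root rot] ≈ 0.4806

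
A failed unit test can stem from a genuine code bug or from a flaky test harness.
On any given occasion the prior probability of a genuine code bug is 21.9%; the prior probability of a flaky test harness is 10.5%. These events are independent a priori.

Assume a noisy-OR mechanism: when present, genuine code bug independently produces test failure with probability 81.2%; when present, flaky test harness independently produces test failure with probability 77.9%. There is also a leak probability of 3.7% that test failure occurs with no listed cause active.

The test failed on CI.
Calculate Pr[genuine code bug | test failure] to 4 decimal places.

Under noisy-OR, P(test failure | causes) = 1 − (1−0.037)·∏(1−qᵢ) over the active causes.
For the numerator, keep only genuine code bug=true terms: 0.160519 + 0.022075 = 0.182594
Denominator P(test failure): 0.037*0.781*0.895 + 0.787177*0.781*0.105 + 0.818956*0.219*0.895 + 0.959989*0.219*0.105 = 0.273009
Posterior = 0.182594 / 0.273009 ≈ 0.6688

Pr[genuine code bug | test failure] ≈ 0.6688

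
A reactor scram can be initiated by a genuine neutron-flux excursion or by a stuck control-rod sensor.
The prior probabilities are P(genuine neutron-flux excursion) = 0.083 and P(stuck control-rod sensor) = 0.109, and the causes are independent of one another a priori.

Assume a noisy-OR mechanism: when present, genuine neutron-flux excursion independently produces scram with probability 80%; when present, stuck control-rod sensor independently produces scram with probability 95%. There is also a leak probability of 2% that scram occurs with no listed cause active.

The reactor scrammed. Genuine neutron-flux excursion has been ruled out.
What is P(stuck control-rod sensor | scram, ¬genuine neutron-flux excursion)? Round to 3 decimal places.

P(stuck control-rod sensor | scram, ¬genuine neutron-flux excursion) ≈ 0.853

Under noisy-OR, P(scram | causes) = 1 − (1−0.02)·∏(1−qᵢ) over the active causes.
Sum P(scram|·) weighted by the priors over both values of stuck control-rod sensor:
  P(scram | ¬genuine neutron-flux excursion) = 0.02*0.891 + 0.951*0.109
        = 0.017820 + 0.103659 = 0.121479
Configurations with stuck control-rod sensor contribute 0.103659, so
  P(stuck control-rod sensor | scram, ¬genuine neutron-flux excursion) = 0.103659 / 0.121479 ≈ 0.853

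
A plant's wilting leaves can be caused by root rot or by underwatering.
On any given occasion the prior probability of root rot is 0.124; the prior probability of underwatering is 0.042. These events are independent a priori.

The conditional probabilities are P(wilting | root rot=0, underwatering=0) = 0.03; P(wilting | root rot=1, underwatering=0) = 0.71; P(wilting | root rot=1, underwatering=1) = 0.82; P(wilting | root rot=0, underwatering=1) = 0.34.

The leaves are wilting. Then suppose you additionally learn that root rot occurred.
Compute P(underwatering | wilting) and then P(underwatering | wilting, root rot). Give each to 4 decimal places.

P(underwatering | wilting) ≈ 0.1329; P(underwatering | wilting, root rot) ≈ 0.0482

P(wilting) = 0.03·0.876·0.958 + 0.34·0.876·0.042 + 0.71·0.124·0.958 + 0.82·0.124·0.042 = 0.025176 + 0.012509 + 0.084342 + 0.004271 = 0.126298
Of this, 0.016780 comes from 0.012509 + 0.004271 (the underwatering=true cases).
Hence the posterior is 0.016780/0.126298 ≈ 0.1329.

Now condition on the additional information:
For the numerator, keep only underwatering=true terms: 0.82×0.042 = 0.034440
The normalizing constant is 0.71×0.958 + 0.82×0.042 = 0.714620
P(underwatering | wilting, root rot) = 0.034440/0.714620 ≈ 0.0482
— root rot explains away the evidence for underwatering.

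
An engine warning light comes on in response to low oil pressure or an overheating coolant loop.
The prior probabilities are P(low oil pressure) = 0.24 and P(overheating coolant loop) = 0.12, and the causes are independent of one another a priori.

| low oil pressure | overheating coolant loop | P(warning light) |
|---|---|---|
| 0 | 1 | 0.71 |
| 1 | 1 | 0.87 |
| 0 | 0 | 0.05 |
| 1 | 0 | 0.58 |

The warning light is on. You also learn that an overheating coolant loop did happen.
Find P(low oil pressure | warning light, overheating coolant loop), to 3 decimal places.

P(low oil pressure | warning light, overheating coolant loop) ≈ 0.279

Numerator (weight on configurations with low oil pressure): 0.87×0.24 = 0.208800
Normalizer over all consistent configurations: 0.71×0.76 + 0.87×0.24 = 0.748400
Posterior = 0.208800 / 0.748400 ≈ 0.279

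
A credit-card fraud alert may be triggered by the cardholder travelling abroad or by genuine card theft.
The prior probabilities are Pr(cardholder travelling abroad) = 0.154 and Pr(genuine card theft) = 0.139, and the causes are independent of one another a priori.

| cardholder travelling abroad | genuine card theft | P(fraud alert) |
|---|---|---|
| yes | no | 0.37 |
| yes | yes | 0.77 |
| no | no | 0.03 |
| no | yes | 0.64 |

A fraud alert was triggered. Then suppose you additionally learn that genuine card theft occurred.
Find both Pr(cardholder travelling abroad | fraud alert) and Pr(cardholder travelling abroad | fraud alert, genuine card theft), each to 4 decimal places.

For the numerator, keep only cardholder travelling abroad=true terms: 0.049060 + 0.016483 = 0.065543
The normalizing constant is 0.03·0.846·0.861 + 0.64·0.846·0.139 + 0.37·0.154·0.861 + 0.77·0.154·0.139 = 0.162655
P(cardholder travelling abroad | fraud alert) = 0.065543/0.162655 ≈ 0.4030

Now also conditioning on genuine card theft=true:
Weight on cardholder travelling abroad=true, given the evidence: 0.77·0.154 = 0.118580
Normalizer over all consistent configurations: 0.64·0.846 + 0.77·0.154 = 0.660020
Posterior = 0.118580 / 0.660020 ≈ 0.1797
This is intercausal reasoning (explaining away): once genuine card theft accounts for the fraud alert, cardholder travelling abroad becomes less likely.

Pr(cardholder travelling abroad | fraud alert) ≈ 0.4030; Pr(cardholder travelling abroad | fraud alert, genuine card theft) ≈ 0.1797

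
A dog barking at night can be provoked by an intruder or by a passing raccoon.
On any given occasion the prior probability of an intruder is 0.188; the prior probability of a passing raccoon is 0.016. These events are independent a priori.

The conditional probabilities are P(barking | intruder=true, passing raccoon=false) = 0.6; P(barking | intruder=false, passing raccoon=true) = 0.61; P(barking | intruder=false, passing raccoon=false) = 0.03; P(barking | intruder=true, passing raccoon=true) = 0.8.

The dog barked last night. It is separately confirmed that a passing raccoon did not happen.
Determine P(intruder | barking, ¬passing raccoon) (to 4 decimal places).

P(intruder | barking, ¬passing raccoon) ≈ 0.8224

P(barking | ¬passing raccoon) = 0.03·0.812 + 0.6·0.188 = 0.024360 + 0.112800 = 0.137160
Of this, 0.112800 comes from 0.6·0.188 (the intruder=true cases).
So P(intruder | barking, ¬passing raccoon) = 0.112800/0.137160 ≈ 0.8224.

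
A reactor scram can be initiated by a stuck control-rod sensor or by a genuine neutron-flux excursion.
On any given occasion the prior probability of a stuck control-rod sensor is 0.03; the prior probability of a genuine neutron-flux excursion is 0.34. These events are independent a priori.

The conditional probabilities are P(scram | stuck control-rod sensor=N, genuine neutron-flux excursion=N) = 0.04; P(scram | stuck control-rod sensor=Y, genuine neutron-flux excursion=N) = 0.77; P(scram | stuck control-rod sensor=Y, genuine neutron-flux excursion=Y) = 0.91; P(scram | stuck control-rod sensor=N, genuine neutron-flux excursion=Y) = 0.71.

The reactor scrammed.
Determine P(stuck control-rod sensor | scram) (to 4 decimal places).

Enumerate the 4 (stuck control-rod sensor, genuine neutron-flux excursion) configurations and weight by the priors:
  P(scram) = 0.04·0.97·0.66 + 0.71·0.97·0.34 + 0.77·0.03·0.66 + 0.91·0.03·0.34
        = 0.025608 + 0.234158 + 0.015246 + 0.009282 = 0.284294
Keeping only the stuck control-rod sensor-present terms gives 0.024528, so
  P(stuck control-rod sensor | scram) = 0.024528 / 0.284294 ≈ 0.0863

P(stuck control-rod sensor | scram) ≈ 0.0863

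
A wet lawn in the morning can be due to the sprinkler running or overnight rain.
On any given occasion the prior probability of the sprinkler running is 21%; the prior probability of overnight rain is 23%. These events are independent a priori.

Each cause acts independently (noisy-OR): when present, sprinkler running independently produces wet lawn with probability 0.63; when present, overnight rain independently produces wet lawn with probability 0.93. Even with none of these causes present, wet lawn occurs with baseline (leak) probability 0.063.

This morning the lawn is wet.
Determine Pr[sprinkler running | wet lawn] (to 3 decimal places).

Under noisy-OR, P(wet lawn | causes) = 1 − (1−0.063)·∏(1−qᵢ) over the active causes.
P(wet lawn) = 0.063×0.79×0.77 + 0.93441×0.79×0.23 + 0.65331×0.21×0.77 + 0.975732×0.21×0.23 = 0.038323 + 0.169782 + 0.105640 + 0.047128 = 0.360873
Restricting to configurations with sprinkler running present: 0.105640 + 0.047128 = 0.152768.
So P(sprinkler running | wet lawn) = 0.152768/0.360873 ≈ 0.423.

Pr[sprinkler running | wet lawn] ≈ 0.423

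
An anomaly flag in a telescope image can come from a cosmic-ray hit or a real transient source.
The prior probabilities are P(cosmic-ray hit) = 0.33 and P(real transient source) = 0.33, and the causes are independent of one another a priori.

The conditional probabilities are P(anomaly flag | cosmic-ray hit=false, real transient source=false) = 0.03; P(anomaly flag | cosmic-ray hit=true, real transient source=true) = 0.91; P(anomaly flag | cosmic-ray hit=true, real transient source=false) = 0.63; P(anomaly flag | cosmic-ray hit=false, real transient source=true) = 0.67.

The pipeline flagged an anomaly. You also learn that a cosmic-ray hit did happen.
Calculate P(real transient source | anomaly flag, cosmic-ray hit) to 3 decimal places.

Enumerate both values of real transient source and weight by the priors:
  P(anomaly flag | cosmic-ray hit) = 0.63×0.67 + 0.91×0.33
        = 0.422100 + 0.300300 = 0.722400
Keeping only the real transient source-present terms gives 0.300300, so
  P(real transient source | anomaly flag, cosmic-ray hit) = 0.300300 / 0.722400 ≈ 0.416

P(real transient source | anomaly flag, cosmic-ray hit) ≈ 0.416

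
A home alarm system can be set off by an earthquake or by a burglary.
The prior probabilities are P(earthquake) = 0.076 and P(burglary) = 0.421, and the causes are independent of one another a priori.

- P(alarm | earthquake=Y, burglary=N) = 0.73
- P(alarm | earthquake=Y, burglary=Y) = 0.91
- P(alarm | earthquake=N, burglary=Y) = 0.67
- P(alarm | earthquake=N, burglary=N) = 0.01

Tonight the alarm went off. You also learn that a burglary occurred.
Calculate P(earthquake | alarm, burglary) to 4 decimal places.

P(alarm | burglary) = 0.67·0.924 + 0.91·0.076 = 0.619080 + 0.069160 = 0.688240
The earthquake-present share is 0.91·0.076 = 0.069160.
P(earthquake | alarm, burglary) = 0.069160 / 0.688240 ≈ 0.1005

P(earthquake | alarm, burglary) ≈ 0.1005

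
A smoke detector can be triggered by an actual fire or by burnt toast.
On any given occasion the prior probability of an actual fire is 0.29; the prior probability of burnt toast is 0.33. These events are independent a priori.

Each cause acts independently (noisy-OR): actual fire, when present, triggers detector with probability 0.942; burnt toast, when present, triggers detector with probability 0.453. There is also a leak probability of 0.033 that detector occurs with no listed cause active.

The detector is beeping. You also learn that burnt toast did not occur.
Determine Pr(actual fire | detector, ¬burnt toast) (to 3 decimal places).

Under noisy-OR, P(detector | causes) = 1 − (1−0.033)·∏(1−qᵢ) over the active causes.
Numerator (weight on configurations with actual fire): 0.943914*0.29 = 0.273735
Denominator P(detector | ¬burnt toast): 0.033*0.71 + 0.943914*0.29 = 0.297165
Posterior = 0.273735 / 0.297165 ≈ 0.921

Pr(actual fire | detector, ¬burnt toast) ≈ 0.921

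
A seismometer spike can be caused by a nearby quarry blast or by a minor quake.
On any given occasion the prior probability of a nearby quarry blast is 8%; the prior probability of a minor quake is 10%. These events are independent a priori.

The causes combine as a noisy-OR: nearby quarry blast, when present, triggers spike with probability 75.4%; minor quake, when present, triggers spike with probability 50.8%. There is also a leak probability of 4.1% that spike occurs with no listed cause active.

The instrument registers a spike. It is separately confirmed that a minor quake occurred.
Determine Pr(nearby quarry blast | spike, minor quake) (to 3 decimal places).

Pr(nearby quarry blast | spike, minor quake) ≈ 0.127

Under noisy-OR, P(spike | causes) = 1 − (1−0.041)·∏(1−qᵢ) over the active causes.
P(spike | minor quake) = 0.528172×0.92 + 0.88393×0.08 = 0.485918 + 0.070714 = 0.556632
Restricting to configurations with nearby quarry blast present: 0.88393×0.08 = 0.070714.
Hence the posterior is 0.070714/0.556632 ≈ 0.127.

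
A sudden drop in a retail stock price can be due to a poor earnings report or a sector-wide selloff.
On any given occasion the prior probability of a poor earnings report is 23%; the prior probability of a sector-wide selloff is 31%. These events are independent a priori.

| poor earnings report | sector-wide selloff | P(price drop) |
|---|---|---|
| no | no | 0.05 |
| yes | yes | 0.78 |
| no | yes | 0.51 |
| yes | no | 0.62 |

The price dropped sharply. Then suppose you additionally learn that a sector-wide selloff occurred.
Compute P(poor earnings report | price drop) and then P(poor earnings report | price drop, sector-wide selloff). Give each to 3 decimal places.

P(poor earnings report | price drop) ≈ 0.509; P(poor earnings report | price drop, sector-wide selloff) ≈ 0.314

Sum P(price drop|·) weighted by the priors over the 4 (poor earnings report, sector-wide selloff) configurations:
  P(price drop) = 0.05×0.77×0.69 + 0.51×0.77×0.31 + 0.62×0.23×0.69 + 0.78×0.23×0.31
        = 0.026565 + 0.121737 + 0.098394 + 0.055614 = 0.302310
Configurations with poor earnings report contribute 0.154008, so
  P(poor earnings report | price drop) = 0.154008 / 0.302310 ≈ 0.509

Now condition on the additional information:
P(price drop | sector-wide selloff) = 0.51*0.77 + 0.78*0.23 = 0.392700 + 0.179400 = 0.572100
Restricting to configurations with poor earnings report present: 0.78*0.23 = 0.179400.
Hence the posterior is 0.179400/0.572100 ≈ 0.314.
— sector-wide selloff explains away the evidence for poor earnings report.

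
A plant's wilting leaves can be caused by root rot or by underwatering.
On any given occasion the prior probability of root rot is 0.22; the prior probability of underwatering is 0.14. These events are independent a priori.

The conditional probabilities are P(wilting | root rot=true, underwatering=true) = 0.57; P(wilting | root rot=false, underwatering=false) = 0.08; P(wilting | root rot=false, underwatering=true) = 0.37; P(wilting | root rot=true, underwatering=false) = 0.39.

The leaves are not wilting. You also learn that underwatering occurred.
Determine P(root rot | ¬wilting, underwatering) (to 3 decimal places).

Numerator (weight on configurations with root rot): 0.43·0.22 = 0.094600
The normalizing constant is 0.63·0.78 + 0.43·0.22 = 0.586000
P(root rot | ¬wilting, underwatering) = 0.094600/0.586000 ≈ 0.161

P(root rot | ¬wilting, underwatering) ≈ 0.161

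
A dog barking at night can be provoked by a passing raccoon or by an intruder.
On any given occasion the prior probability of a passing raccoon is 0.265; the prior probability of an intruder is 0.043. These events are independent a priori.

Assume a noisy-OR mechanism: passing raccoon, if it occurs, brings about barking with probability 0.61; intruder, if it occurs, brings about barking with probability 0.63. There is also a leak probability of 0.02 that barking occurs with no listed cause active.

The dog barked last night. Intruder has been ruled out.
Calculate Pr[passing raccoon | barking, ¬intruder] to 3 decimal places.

Pr[passing raccoon | barking, ¬intruder] ≈ 0.918

Under noisy-OR, P(barking | causes) = 1 − (1−0.02)·∏(1−qᵢ) over the active causes.
By total probability over both values of passing raccoon:
  P(barking | ¬intruder) = 0.02·0.735 + 0.6178·0.265
        = 0.014700 + 0.163717 = 0.178417
Keeping only the passing raccoon-present terms gives 0.163717, so
  P(passing raccoon | barking, ¬intruder) = 0.163717 / 0.178417 ≈ 0.918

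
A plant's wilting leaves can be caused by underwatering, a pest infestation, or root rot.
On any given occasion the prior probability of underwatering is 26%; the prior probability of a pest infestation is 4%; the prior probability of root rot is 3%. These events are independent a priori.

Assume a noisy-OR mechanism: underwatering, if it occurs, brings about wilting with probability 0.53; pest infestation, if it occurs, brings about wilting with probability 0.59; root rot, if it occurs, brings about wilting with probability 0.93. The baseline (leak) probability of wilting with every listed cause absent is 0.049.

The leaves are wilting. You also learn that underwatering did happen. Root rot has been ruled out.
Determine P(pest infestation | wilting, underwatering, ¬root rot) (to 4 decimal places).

P(pest infestation | wilting, underwatering, ¬root rot) ≈ 0.0580

Under noisy-OR, P(wilting | causes) = 1 − (1−0.049)·∏(1−qᵢ) over the active causes.
Sum P(wilting|·) weighted by the priors over both values of pest infestation:
  P(wilting | underwatering, ¬root rot) = 0.55303*0.96 + 0.816742*0.04
        = 0.530909 + 0.032670 = 0.563579
The terms with pest infestation present sum to 0.032670, so
  P(pest infestation | wilting, underwatering, ¬root rot) = 0.032670 / 0.563579 ≈ 0.0580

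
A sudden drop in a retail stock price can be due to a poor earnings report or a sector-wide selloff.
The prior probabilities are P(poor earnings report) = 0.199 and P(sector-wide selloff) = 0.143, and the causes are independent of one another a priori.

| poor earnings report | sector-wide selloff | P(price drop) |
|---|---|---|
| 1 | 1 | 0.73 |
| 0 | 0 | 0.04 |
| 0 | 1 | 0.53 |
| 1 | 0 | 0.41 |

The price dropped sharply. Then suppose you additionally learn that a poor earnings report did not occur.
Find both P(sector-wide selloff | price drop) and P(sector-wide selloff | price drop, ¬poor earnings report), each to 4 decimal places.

P(price drop) = 0.04*0.801*0.857 + 0.53*0.801*0.143 + 0.41*0.199*0.857 + 0.73*0.199*0.143 = 0.027458 + 0.060708 + 0.069923 + 0.020774 = 0.178863
Restricting to configurations with sector-wide selloff present: 0.060708 + 0.020774 = 0.081482.
P(sector-wide selloff | price drop) = 0.081482 / 0.178863 ≈ 0.4556

Now also conditioning on poor earnings report≠true:
Enumerate both values of sector-wide selloff and weight by the priors:
  P(price drop | ¬poor earnings report) = 0.04·0.857 + 0.53·0.143
        = 0.034280 + 0.075790 = 0.110070
Configurations with sector-wide selloff contribute 0.075790, so
  P(sector-wide selloff | price drop, ¬poor earnings report) = 0.075790 / 0.110070 ≈ 0.6886
Ruling out poor earnings report raises the posterior on sector-wide selloff — the flip side of explaining away.

P(sector-wide selloff | price drop) ≈ 0.4556; P(sector-wide selloff | price drop, ¬poor earnings report) ≈ 0.6886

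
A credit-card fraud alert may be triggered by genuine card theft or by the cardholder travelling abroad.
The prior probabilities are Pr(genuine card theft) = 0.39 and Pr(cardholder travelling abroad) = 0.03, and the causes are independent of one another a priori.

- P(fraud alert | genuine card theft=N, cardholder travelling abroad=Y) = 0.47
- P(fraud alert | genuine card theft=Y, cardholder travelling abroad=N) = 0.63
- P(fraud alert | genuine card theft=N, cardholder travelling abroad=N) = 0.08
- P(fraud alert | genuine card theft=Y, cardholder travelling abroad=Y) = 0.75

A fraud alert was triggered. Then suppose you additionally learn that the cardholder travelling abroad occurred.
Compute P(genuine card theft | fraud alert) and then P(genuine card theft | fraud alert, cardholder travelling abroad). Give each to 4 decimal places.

P(fraud alert) = 0.08×0.61×0.97 + 0.47×0.61×0.03 + 0.63×0.39×0.97 + 0.75×0.39×0.03 = 0.047336 + 0.008601 + 0.238329 + 0.008775 = 0.303041
Restricting to configurations with genuine card theft present: 0.238329 + 0.008775 = 0.247104.
So P(genuine card theft | fraud alert) = 0.247104/0.303041 ≈ 0.8154.

Now condition on the additional information:
P(fraud alert | cardholder travelling abroad) = 0.47·0.61 + 0.75·0.39 = 0.286700 + 0.292500 = 0.579200
The genuine card theft-present share is 0.75·0.39 = 0.292500.
P(genuine card theft | fraud alert, cardholder travelling abroad) = 0.292500 / 0.579200 ≈ 0.5050
This is intercausal reasoning (explaining away): once cardholder travelling abroad accounts for the fraud alert, genuine card theft becomes less likely.

P(genuine card theft | fraud alert) ≈ 0.8154; P(genuine card theft | fraud alert, cardholder travelling abroad) ≈ 0.5050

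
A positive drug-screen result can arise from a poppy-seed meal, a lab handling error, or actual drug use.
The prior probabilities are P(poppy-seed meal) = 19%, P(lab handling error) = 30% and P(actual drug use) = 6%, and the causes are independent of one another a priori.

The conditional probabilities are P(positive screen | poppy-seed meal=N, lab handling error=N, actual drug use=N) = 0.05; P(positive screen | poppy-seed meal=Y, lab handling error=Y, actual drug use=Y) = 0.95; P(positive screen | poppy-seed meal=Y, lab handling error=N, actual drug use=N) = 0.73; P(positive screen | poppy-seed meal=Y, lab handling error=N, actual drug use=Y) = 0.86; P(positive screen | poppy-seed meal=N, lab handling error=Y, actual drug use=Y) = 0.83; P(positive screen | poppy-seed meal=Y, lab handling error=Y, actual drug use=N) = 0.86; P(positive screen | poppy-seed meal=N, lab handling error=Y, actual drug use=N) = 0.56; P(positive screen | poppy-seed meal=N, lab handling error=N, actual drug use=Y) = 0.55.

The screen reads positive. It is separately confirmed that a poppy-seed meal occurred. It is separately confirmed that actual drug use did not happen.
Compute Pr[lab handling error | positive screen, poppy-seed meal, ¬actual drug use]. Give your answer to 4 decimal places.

Weight on lab handling error=true, given the evidence: 0.86*0.3 = 0.258000
Denominator P(positive screen | poppy-seed meal, ¬actual drug use): 0.73*0.7 + 0.86*0.3 = 0.769000
Posterior = 0.258000 / 0.769000 ≈ 0.3355

Pr[lab handling error | positive screen, poppy-seed meal, ¬actual drug use] ≈ 0.3355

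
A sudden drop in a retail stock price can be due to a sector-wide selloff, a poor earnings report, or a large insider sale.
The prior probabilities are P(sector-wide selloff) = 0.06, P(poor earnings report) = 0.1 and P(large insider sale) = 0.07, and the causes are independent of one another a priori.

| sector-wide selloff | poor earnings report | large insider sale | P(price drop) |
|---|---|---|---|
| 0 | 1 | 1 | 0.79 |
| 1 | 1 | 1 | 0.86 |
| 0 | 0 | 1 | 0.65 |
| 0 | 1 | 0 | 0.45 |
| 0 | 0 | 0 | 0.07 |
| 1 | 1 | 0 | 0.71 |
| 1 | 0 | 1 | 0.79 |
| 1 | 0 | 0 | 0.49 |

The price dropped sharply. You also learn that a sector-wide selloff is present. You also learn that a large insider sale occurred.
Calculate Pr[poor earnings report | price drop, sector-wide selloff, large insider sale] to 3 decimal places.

Pr[poor earnings report | price drop, sector-wide selloff, large insider sale] ≈ 0.108

By total probability over both values of poor earnings report:
  P(price drop | sector-wide selloff, large insider sale) = 0.79·0.9 + 0.86·0.1
        = 0.711000 + 0.086000 = 0.797000
Configurations with poor earnings report contribute 0.086000, so
  P(poor earnings report | price drop, sector-wide selloff, large insider sale) = 0.086000 / 0.797000 ≈ 0.108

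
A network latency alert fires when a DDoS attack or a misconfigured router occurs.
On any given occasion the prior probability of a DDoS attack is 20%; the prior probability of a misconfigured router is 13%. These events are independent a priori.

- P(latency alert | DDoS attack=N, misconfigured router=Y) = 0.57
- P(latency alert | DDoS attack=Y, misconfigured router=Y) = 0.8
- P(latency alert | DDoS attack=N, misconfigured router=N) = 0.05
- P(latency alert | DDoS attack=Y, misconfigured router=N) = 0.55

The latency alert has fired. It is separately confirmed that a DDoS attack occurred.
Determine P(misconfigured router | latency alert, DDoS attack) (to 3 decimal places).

P(misconfigured router | latency alert, DDoS attack) ≈ 0.179

P(latency alert | DDoS attack) = 0.55·0.87 + 0.8·0.13 = 0.478500 + 0.104000 = 0.582500
The misconfigured router-present share is 0.8·0.13 = 0.104000.
P(misconfigured router | latency alert, DDoS attack) = 0.104000 / 0.582500 ≈ 0.179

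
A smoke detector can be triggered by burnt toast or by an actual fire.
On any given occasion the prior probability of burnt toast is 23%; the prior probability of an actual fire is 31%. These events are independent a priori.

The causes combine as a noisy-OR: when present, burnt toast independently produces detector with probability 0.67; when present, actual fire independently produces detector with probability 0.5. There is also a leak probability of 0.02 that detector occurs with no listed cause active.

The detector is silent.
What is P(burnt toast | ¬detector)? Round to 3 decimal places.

Under noisy-OR, P(detector | causes) = 1 − (1−0.02)·∏(1−qᵢ) over the active causes.
Enumerate the 4 (burnt toast, actual fire) configurations and weight by the priors:
  P(¬detector) = 0.98*0.77*0.69 + 0.49*0.77*0.31 + 0.3234*0.23*0.69 + 0.1617*0.23*0.31
        = 0.520674 + 0.116963 + 0.051324 + 0.011529 = 0.700490
The terms with burnt toast present sum to 0.062853, so
  P(burnt toast | ¬detector) = 0.062853 / 0.700490 ≈ 0.090

P(burnt toast | ¬detector) ≈ 0.090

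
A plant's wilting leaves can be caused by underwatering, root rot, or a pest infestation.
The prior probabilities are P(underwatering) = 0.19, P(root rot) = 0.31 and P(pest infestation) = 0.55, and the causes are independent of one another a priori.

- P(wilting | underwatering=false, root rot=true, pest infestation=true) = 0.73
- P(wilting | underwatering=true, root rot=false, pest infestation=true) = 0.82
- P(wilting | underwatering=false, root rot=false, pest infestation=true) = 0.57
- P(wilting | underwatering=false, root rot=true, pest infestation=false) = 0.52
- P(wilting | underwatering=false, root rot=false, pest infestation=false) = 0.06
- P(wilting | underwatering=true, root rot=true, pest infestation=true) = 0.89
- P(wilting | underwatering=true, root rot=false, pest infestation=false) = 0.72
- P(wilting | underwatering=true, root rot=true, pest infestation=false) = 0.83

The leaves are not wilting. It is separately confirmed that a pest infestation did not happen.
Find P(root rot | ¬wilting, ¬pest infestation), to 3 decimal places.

P(root rot | ¬wilting, ¬pest infestation) ≈ 0.188

P(¬wilting | ¬pest infestation) = 0.94*0.81*0.69 + 0.48*0.81*0.31 + 0.28*0.19*0.69 + 0.17*0.19*0.31 = 0.525366 + 0.120528 + 0.036708 + 0.010013 = 0.692615
The root rot-present share is 0.120528 + 0.010013 = 0.130541.
So P(root rot | ¬wilting, ¬pest infestation) = 0.130541/0.692615 ≈ 0.188.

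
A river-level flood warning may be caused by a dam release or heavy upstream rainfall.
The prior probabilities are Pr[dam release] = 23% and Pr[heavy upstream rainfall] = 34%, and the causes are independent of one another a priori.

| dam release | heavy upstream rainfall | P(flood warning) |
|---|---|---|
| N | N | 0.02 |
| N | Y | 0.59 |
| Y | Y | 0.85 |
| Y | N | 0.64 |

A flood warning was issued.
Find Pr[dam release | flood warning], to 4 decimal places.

Weight on dam release=true, given the evidence: 0.097152 + 0.066470 = 0.163622
Denominator P(flood warning): 0.02*0.77*0.66 + 0.59*0.77*0.34 + 0.64*0.23*0.66 + 0.85*0.23*0.34 = 0.328248
P(dam release | flood warning) = 0.163622/0.328248 ≈ 0.4985

Pr[dam release | flood warning] ≈ 0.4985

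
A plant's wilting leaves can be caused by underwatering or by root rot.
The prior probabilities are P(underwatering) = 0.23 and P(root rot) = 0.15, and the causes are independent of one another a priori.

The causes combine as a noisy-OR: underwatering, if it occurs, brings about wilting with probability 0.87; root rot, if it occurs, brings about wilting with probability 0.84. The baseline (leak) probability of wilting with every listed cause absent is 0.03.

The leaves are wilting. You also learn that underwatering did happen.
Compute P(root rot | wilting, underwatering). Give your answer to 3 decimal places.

P(root rot | wilting, underwatering) ≈ 0.165

Under noisy-OR, P(wilting | causes) = 1 − (1−0.03)·∏(1−qᵢ) over the active causes.
P(wilting | underwatering) = 0.8739*0.85 + 0.979824*0.15 = 0.742815 + 0.146974 = 0.889789
The root rot-present share is 0.979824*0.15 = 0.146974.
P(root rot | wilting, underwatering) = 0.146974 / 0.889789 ≈ 0.165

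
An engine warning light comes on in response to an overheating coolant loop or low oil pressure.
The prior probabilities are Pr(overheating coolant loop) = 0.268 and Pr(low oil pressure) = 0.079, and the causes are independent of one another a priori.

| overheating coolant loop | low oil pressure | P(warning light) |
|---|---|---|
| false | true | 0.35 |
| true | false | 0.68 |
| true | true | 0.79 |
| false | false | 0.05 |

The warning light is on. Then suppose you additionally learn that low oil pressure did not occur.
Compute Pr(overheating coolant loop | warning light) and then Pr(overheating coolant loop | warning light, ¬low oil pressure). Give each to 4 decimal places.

Pr(overheating coolant loop | warning light) ≈ 0.7738; Pr(overheating coolant loop | warning light, ¬low oil pressure) ≈ 0.8328

Numerator (weight on configurations with overheating coolant loop): 0.167843 + 0.016726 = 0.184569
The normalizing constant is 0.05*0.732*0.921 + 0.35*0.732*0.079 + 0.68*0.268*0.921 + 0.79*0.268*0.079 = 0.238518
Posterior = 0.184569 / 0.238518 ≈ 0.7738

With the extra evidence:
Sum P(warning light|·) weighted by the priors over both values of overheating coolant loop:
  P(warning light | ¬low oil pressure) = 0.05×0.732 + 0.68×0.268
        = 0.036600 + 0.182240 = 0.218840
Keeping only the overheating coolant loop-present terms gives 0.182240, so
  P(overheating coolant loop | warning light, ¬low oil pressure) = 0.182240 / 0.218840 ≈ 0.8328
Ruling out low oil pressure raises the posterior on overheating coolant loop — the flip side of explaining away.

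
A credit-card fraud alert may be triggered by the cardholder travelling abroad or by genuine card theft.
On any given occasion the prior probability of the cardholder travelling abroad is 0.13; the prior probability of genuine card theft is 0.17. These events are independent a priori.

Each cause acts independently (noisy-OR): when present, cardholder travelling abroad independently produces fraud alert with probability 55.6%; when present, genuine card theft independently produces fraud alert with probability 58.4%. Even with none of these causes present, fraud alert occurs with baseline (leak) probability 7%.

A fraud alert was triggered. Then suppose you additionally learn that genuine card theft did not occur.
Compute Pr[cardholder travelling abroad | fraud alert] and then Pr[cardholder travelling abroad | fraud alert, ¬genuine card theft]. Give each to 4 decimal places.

Pr[cardholder travelling abroad | fraud alert] ≈ 0.3663; Pr[cardholder travelling abroad | fraud alert, ¬genuine card theft] ≈ 0.5562

Under noisy-OR, P(fraud alert | causes) = 1 − (1−0.07)·∏(1−qᵢ) over the active causes.
P(fraud alert) = 0.07*0.87*0.83 + 0.61312*0.87*0.17 + 0.58708*0.13*0.83 + 0.828225*0.13*0.17 = 0.050547 + 0.090680 + 0.063346 + 0.018304 = 0.222877
The cardholder travelling abroad-present share is 0.063346 + 0.018304 = 0.081650.
So P(cardholder travelling abroad | fraud alert) = 0.081650/0.222877 ≈ 0.3663.

With the extra evidence:
Numerator (weight on configurations with cardholder travelling abroad): 0.58708*0.13 = 0.076320
Denominator P(fraud alert | ¬genuine card theft): 0.07*0.87 + 0.58708*0.13 = 0.137220
P(cardholder travelling abroad | fraud alert, ¬genuine card theft) = 0.076320/0.137220 ≈ 0.5562
Ruling out genuine card theft raises the posterior on cardholder travelling abroad — the flip side of explaining away.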